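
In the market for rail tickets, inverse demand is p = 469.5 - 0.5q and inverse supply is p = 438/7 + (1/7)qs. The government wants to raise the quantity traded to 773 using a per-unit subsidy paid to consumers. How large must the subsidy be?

At q = 773, from the demand curve buyers pay pb = 469.5 − 0.5·773 = 83; from the supply curve sellers need ps = 438/7 + (1/7)·773 = 173.
The subsidy must fill the gap: s = ps − pb = 173 − 83 = 90.

Required subsidy s = 90 per unit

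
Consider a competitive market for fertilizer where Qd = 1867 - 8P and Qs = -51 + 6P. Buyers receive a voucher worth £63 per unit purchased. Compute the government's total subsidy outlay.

Pre-subsidy: 1867 - 8P = -51 + 6P gives P* = 137, Q* = 771.
With the rebate, buyers effectively pay Pb = Ps − 63, where Ps is the price sellers receive.
Demand in terms of Ps becomes Qd = 1867 − 8(Ps − 63) = 2371 - 8Ps. Setting this equal to supply: 2371 - 8Ps = -51 + 6Ps, so Ps = 173.
Buyers pay Pb = 173 − 63 = 110; Q' = -51 + 6·173 = 987.
Government outlay = subsidy × quantity = 63 × 987 = 62181.

Government cost = £62181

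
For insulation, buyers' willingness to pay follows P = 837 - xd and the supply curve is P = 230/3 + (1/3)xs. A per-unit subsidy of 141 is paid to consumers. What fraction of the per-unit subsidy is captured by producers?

Pre-subsidy: 837 - x = 230/3 + (1/3)x gives x* = 570.25 and P* = 266.75.
With the rebate, buyers effectively pay Pb = Ps − 141, where Ps is the price sellers receive.
On the curves, Pb = 837 - x and Ps = 230/3 + (1/3)x; the wedge Ps − Pb = 141 gives 230/3 + (1/3)x − (837 - x) = 141, so x' = 676.
Then Pb = 837 − 1·676 = 161 and Ps = 230/3 + (1/3)·676 = 302.
Buyers' price falls by P* − Pb = 266.75 − 161 = 105.75; sellers' price rises by Ps − P* = 302 − 266.75 = 35.25.
So producers capture 35.25/141 = 0.25 of each unit of subsidy.

Producer share = 0.25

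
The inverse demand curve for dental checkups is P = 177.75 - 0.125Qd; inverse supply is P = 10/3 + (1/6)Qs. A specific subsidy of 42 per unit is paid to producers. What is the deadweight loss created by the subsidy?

Deadweight loss = 3024

Pre-subsidy: 177.75 - 0.125Q = 10/3 + (1/6)Q gives Q* = 598 and P* = 103.
With the subsidy, sellers receive Ps = Pb + 42 for each unit, where Pb is the price buyers pay.
On the curves, Pb = 177.75 - 0.125Q and Ps = 10/3 + (1/6)Q; the wedge Ps − Pb = 42 gives 10/3 + (1/6)Q − (177.75 - 0.125Q) = 42, so Q' = 742.
Then Pb = 177.75 − 0.125·742 = 85 and Ps = 10/3 + (1/6)·742 = 127.
The subsidy expands output by 742 − 598 = 144 past the efficient level; on those units the gap between marginal cost and willingness to pay runs from 0 up to 42.
DWL = ½ × 42 × 144 = 3024.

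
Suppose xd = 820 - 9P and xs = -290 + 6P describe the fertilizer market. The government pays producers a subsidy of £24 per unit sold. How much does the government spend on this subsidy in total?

Government cost = £5769.6

Pre-subsidy: 820 - 9P = -290 + 6P gives P* = 74, x* = 154.
With the subsidy, sellers receive Ps = Pb + 24 for each unit, where Pb is the price buyers pay.
Supply in terms of Pb becomes xs = -290 + 6(Pb + 24) = -146 + 6Pb. Setting this equal to demand: 820 - 9Pb = -146 + 6Pb, so Pb = 64.4.
Sellers receive Ps = 64.4 + 24 = 88.4; x' = 820 − 9·64.4 = 240.4.
Government outlay = subsidy × quantity = 24 × 240.4 = 5769.6.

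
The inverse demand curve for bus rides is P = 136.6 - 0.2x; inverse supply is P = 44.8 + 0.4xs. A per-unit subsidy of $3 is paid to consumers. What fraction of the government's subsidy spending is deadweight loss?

DWL / government spending = 5/316

Pre-subsidy: 136.6 - 0.2x = 44.8 + 0.4x gives x* = 153 and P* = 106.
With the rebate, buyers effectively pay Pb = Ps − 3, where Ps is the price sellers receive.
On the curves, Pb = 136.6 - 0.2x and Ps = 44.8 + 0.4x; the wedge Ps − Pb = 3 gives 44.8 + 0.4x − (136.6 - 0.2x) = 3, so x' = 158.
Then Pb = 136.6 − 0.2·158 = 105 and Ps = 44.8 + 0.4·158 = 108.
ΔCS = ½(153 + 158)(106 − 105) = 155.5; ΔPS = ½(153 + 158)(108 − 106) = 311.
Government spending = 3 × 158 = 474.
DWL = ½ × 3 × (158 − 153) = 7.5; fraction = 7.5 / 474 = 5/316.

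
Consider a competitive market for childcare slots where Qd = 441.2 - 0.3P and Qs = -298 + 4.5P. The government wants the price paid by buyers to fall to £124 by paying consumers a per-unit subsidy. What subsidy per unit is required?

At a buyer price of 124, quantity demanded is 441.2 − 0.3·124 = 404.
Sellers supply 404 only when they receive Ps with -298 + 4.5·Ps = 404, i.e. Ps = 156.
s = Ps − Pb = 156 − 124 = 32.

Required subsidy s = £32 per unit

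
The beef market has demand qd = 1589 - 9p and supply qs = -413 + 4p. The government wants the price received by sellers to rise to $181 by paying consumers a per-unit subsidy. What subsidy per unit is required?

Required subsidy s = $39 per unit

At a seller price of 181, quantity supplied is -413 + 4·181 = 311.
Buyers absorb 311 only when they pay pb with 1589 − 9·pb = 311, i.e. pb = 142.
s = ps − pb = 181 − 142 = 39.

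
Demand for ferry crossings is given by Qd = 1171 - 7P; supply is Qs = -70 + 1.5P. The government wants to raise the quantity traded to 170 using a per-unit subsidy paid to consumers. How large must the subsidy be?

Required subsidy s = 17 per unit

At Q = 170, invert demand for the buyer price: Pb = (1171 − 170)/7 = 143; invert supply for the seller price: Ps = (170 − (-70))/1.5 = 160.
The subsidy must fill the gap: s = Ps − Pb = 160 − 143 = 17.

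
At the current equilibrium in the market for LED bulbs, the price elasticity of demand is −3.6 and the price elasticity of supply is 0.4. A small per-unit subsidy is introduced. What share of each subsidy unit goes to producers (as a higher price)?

For a small subsidy around the equilibrium, the benefit split depends on the relative slopes, which at a point are proportional to the elasticities.
Buyer share = εs/(εs + |εd|) = 0.4/(0.4 + 3.6) = 0.1; seller share = |εd|/(εs + |εd|) = 0.9.
So producers capture 0.9 of the subsidy.

Producer share = 0.9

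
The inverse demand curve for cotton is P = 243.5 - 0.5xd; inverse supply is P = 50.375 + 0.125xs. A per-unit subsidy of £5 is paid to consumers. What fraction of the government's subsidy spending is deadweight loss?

DWL / government spending = 4/317

Pre-subsidy: 243.5 - 0.5x = 50.375 + 0.125x gives x* = 309 and P* = 89.
With the rebate, buyers effectively pay Pb = Ps − 5, where Ps is the price sellers receive.
On the curves, Pb = 243.5 - 0.5x and Ps = 50.375 + 0.125x; the wedge Ps − Pb = 5 gives 50.375 + 0.125x − (243.5 - 0.5x) = 5, so x' = 317.
Then Pb = 243.5 − 0.5·317 = 85 and Ps = 50.375 + 0.125·317 = 90.
ΔCS = ½(309 + 317)(89 − 85) = 1252; ΔPS = ½(309 + 317)(90 − 89) = 313.
Government spending = 5 × 317 = 1585.
DWL = ½ × 5 × (317 − 309) = 20; fraction = 20 / 1585 = 4/317.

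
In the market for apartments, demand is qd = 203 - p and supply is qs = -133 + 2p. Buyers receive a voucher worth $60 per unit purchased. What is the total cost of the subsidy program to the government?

Pre-subsidy: 203 - p = -133 + 2p gives p* = 112, q* = 91.
With the rebate, buyers effectively pay pb = ps − 60, where ps is the price sellers receive.
Demand in terms of ps becomes qd = 203 − 1(ps − 60) = 263 - ps. Setting this equal to supply: 263 - ps = -133 + 2ps, so ps = 132.
Buyers pay pb = 132 − 60 = 72; q' = -133 + 2·132 = 131.
Government outlay = subsidy × quantity = 60 × 131 = 7860.

Government cost = $7860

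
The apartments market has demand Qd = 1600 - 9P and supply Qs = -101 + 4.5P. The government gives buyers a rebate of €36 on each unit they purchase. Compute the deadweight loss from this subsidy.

Deadweight loss = €1944

Pre-subsidy: 1600 - 9P = -101 + 4.5P gives P* = 126, Q* = 466.
With the rebate, buyers effectively pay Pb = Ps − 36, where Ps is the price sellers receive.
Demand in terms of Ps becomes Qd = 1600 − 9(Ps − 36) = 1924 - 9Ps. Setting this equal to supply: 1924 - 9Ps = -101 + 4.5Ps, so Ps = 150.
Buyers pay Pb = 150 − 36 = 114; Q' = -101 + 4.5·150 = 574.
The subsidy expands output by 574 − 466 = 108 past the efficient level; on those units the gap between marginal cost and willingness to pay runs from 0 up to 36.
DWL = ½ × 36 × 108 = 1944.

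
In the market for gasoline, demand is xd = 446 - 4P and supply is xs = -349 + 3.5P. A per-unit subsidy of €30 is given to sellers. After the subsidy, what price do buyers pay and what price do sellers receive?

Buyers pay €92; sellers receive €122

Pre-subsidy: 446 - 4P = -349 + 3.5P gives P* = 106, x* = 22.
With the subsidy, sellers receive Ps = Pb + 30 for each unit, where Pb is the price buyers pay.
Supply in terms of Pb becomes xs = -349 + 3.5(Pb + 30) = -244 + 3.5Pb. Setting this equal to demand: 446 - 4Pb = -244 + 3.5Pb, so Pb = 92.
Sellers receive Ps = 92 + 30 = 122; x' = 446 − 4·92 = 78.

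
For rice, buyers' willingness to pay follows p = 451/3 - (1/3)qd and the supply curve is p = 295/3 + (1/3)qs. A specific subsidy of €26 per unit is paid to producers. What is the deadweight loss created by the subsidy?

Pre-subsidy: 451/3 - (1/3)q = 295/3 + (1/3)q gives q* = 78 and p* = 373/3.
With the subsidy, sellers receive ps = pb + 26 for each unit, where pb is the price buyers pay.
On the curves, pb = 451/3 - (1/3)q and ps = 295/3 + (1/3)q; the wedge ps − pb = 26 gives 295/3 + (1/3)q − (451/3 - (1/3)q) = 26, so q' = 117.
Then pb = 451/3 − (1/3)·117 = 334/3 and ps = 295/3 + (1/3)·117 = 412/3.
The subsidy expands output by 117 − 78 = 39 past the efficient level; on those units the gap between marginal cost and willingness to pay runs from 0 up to 26.
DWL = ½ × 26 × 39 = 507.

Deadweight loss = €507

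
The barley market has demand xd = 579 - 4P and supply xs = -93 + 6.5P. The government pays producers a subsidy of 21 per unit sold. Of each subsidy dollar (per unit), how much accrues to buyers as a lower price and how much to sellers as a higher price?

Pre-subsidy: 579 - 4P = -93 + 6.5P gives P* = 64, x* = 323.
With the subsidy, sellers receive Ps = Pb + 21 for each unit, where Pb is the price buyers pay.
Supply in terms of Pb becomes xs = -93 + 6.5(Pb + 21) = 43.5 + 6.5Pb. Setting this equal to demand: 579 - 4Pb = 43.5 + 6.5Pb, so Pb = 51.
Sellers receive Ps = 51 + 21 = 72; x' = 579 − 4·51 = 375.
Buyers' price falls by P* − Pb = 64 − 51 = 13; sellers' price rises by Ps − P* = 72 − 64 = 8.

Buyers gain 13 per unit; sellers gain 8 per unit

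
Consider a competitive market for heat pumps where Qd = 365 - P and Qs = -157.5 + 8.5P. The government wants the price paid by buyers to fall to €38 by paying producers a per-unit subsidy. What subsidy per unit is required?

At a buyer price of 38, quantity demanded is 365 − 1·38 = 327.
Sellers supply 327 only when they receive Ps with -157.5 + 8.5·Ps = 327, i.e. Ps = 57.
s = Ps − Pb = 57 − 38 = 19.

Required subsidy s = €19 per unit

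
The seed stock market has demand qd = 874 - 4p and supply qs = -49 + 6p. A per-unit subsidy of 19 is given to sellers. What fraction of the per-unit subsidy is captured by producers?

Pre-subsidy: 874 - 4p = -49 + 6p gives p* = 92.3, q* = 504.8.
With the subsidy, sellers receive ps = pb + 19 for each unit, where pb is the price buyers pay.
Supply in terms of pb becomes qs = -49 + 6(pb + 19) = 65 + 6pb. Setting this equal to demand: 874 - 4pb = 65 + 6pb, so pb = 80.9.
Sellers receive ps = 80.9 + 19 = 99.9; q' = 874 − 4·80.9 = 550.4.
Buyers' price falls by p* − pb = 92.3 − 80.9 = 11.4; sellers' price rises by ps − p* = 99.9 − 92.3 = 7.6.
So producers capture 7.6/19 = 0.4 of each unit of subsidy.

Producer share = 0.4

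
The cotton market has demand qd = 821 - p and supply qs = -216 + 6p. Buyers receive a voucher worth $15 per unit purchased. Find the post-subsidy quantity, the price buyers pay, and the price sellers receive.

q' = 4800/7; buyers pay 947/7; sellers receive 1052/7

Pre-subsidy: 821 - p = -216 + 6p gives p* = 1037/7, q* = 4710/7.
With the rebate, buyers effectively pay pb = ps − 15, where ps is the price sellers receive.
Demand in terms of ps becomes qd = 821 − 1(ps − 15) = 836 - ps. Setting this equal to supply: 836 - ps = -216 + 6ps, so ps = 1052/7.
Buyers pay pb = 1052/7 − 15 = 947/7; q' = -216 + 6·(1052/7) = 4800/7.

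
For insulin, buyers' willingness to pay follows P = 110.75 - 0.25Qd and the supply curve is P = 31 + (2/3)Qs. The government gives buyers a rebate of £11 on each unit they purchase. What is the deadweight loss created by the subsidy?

Deadweight loss = £66

Pre-subsidy: 110.75 - 0.25Q = 31 + (2/3)Q gives Q* = 87 and P* = 89.
With the rebate, buyers effectively pay Pb = Ps − 11, where Ps is the price sellers receive.
On the curves, Pb = 110.75 - 0.25Q and Ps = 31 + (2/3)Q; the wedge Ps − Pb = 11 gives 31 + (2/3)Q − (110.75 - 0.25Q) = 11, so Q' = 99.
Then Pb = 110.75 − 0.25·99 = 86 and Ps = 31 + (2/3)·99 = 97.
The subsidy expands output by 99 − 87 = 12 past the efficient level; on those units the gap between marginal cost and willingness to pay runs from 0 up to 11.
DWL = ½ × 11 × 12 = 66.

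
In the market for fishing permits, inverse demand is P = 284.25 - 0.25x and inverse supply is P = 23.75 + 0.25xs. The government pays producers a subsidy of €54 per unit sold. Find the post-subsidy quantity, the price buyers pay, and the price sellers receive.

Pre-subsidy: 284.25 - 0.25x = 23.75 + 0.25x gives x* = 521 and P* = 154.
With the subsidy, sellers receive Ps = Pb + 54 for each unit, where Pb is the price buyers pay.
On the curves, Pb = 284.25 - 0.25x and Ps = 23.75 + 0.25x; the wedge Ps − Pb = 54 gives 23.75 + 0.25x − (284.25 - 0.25x) = 54, so x' = 629.
Then Pb = 284.25 − 0.25·629 = 127 and Ps = 23.75 + 0.25·629 = 181.

x' = 629; buyers pay €127; sellers receive €181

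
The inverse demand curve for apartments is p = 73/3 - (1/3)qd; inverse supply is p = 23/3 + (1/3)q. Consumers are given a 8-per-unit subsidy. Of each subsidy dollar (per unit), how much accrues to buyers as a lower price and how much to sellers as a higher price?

Buyers gain 4 per unit; sellers gain 4 per unit

Pre-subsidy: 73/3 - (1/3)q = 23/3 + (1/3)q gives q* = 25 and p* = 16.
With the rebate, buyers effectively pay pb = ps − 8, where ps is the price sellers receive.
On the curves, pb = 73/3 - (1/3)q and ps = 23/3 + (1/3)q; the wedge ps − pb = 8 gives 23/3 + (1/3)q − (73/3 - (1/3)q) = 8, so q' = 37.
Then pb = 73/3 − (1/3)·37 = 12 and ps = 23/3 + (1/3)·37 = 20.
Buyers' price falls by p* − pb = 16 − 12 = 4; sellers' price rises by ps − p* = 20 − 16 = 4.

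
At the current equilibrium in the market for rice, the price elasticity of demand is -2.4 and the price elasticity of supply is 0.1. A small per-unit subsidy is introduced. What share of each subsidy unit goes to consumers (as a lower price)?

Consumer share = 0.04

For a small subsidy around the equilibrium, the benefit split depends on the relative slopes, which at a point are proportional to the elasticities.
Buyer share = εs/(εs + |εd|) = 0.1/(0.1 + 2.4) = 0.04; seller share = |εd|/(εs + |εd|) = 0.96.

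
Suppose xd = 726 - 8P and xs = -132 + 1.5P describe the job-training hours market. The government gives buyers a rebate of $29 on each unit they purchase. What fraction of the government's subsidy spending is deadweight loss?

Pre-subsidy: 726 - 8P = -132 + 1.5P gives P* = 1716/19, x* = 66/19.
With the rebate, buyers effectively pay Pb = Ps − 29, where Ps is the price sellers receive.
Demand in terms of Ps becomes xd = 726 − 8(Ps − 29) = 958 - 8Ps. Setting this equal to supply: 958 - 8Ps = -132 + 1.5Ps, so Ps = 2180/19.
Buyers pay Pb = 2180/19 − 29 = 1629/19; x' = -132 + 1.5·(2180/19) = 762/19.
ΔCS = ½(66/19 + 762/19)(1716/19 − 1629/19) = 36018/361; ΔPS = ½(66/19 + 762/19)(2180/19 − 1716/19) = 192096/361.
Government spending = 29 × 762/19 = 22098/19.
DWL = ½ × 29 × (762/19 − 66/19) = 10092/19; fraction = (10092/19) / (22098/19) = 58/127.

DWL / government spending = 58/127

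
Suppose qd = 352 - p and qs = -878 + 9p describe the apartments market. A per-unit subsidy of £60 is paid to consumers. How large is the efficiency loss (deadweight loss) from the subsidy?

Deadweight loss = £1620

Pre-subsidy: 352 - p = -878 + 9p gives p* = 123, q* = 229.
With the rebate, buyers effectively pay pb = ps − 60, where ps is the price sellers receive.
Demand in terms of ps becomes qd = 352 − 1(ps − 60) = 412 - ps. Setting this equal to supply: 412 - ps = -878 + 9ps, so ps = 129.
Buyers pay pb = 129 − 60 = 69; q' = -878 + 9·129 = 283.
The subsidy expands output by 283 − 229 = 54 past the efficient level; on those units the gap between marginal cost and willingness to pay runs from 0 up to 60.
DWL = ½ × 60 × 54 = 1620.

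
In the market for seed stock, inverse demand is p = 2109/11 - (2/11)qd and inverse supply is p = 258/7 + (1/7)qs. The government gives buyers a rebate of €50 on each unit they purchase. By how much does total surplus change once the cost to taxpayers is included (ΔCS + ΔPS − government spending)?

Net change in total surplus = -€3850

Pre-subsidy: 2109/11 - (2/11)q = 258/7 + (1/7)q gives q* = 477 and p* = 105.
With the rebate, buyers effectively pay pb = ps − 50, where ps is the price sellers receive.
On the curves, pb = 2109/11 - (2/11)q and ps = 258/7 + (1/7)q; the wedge ps − pb = 50 gives 258/7 + (1/7)q − (2109/11 - (2/11)q) = 50, so q' = 631.
Then pb = 2109/11 − (2/11)·631 = 77 and ps = 258/7 + (1/7)·631 = 127.
ΔCS = ½(477 + 631)(105 − 77) = 15512; ΔPS = ½(477 + 631)(127 − 105) = 12188.
Government spending = 50 × 631 = 31550.
Net change = 15512 + 12188 − 31550 = -3850. The loss equals the DWL triangle ½·50·154.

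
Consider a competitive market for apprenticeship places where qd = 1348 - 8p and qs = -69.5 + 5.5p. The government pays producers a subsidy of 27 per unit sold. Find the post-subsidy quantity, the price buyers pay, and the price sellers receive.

q' = 596; buyers pay 94; sellers receive 121

Pre-subsidy: 1348 - 8p = -69.5 + 5.5p gives p* = 105, q* = 508.
With the subsidy, sellers receive ps = pb + 27 for each unit, where pb is the price buyers pay.
Supply in terms of pb becomes qs = -69.5 + 5.5(pb + 27) = 79 + 5.5pb. Setting this equal to demand: 1348 - 8pb = 79 + 5.5pb, so pb = 94.
Sellers receive ps = 94 + 27 = 121; q' = 1348 − 8·94 = 596.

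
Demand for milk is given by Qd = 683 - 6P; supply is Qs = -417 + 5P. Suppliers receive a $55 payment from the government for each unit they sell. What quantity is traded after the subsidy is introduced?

Pre-subsidy: 683 - 6P = -417 + 5P gives P* = 100, Q* = 83.
With the subsidy, sellers receive Ps = Pb + 55 for each unit, where Pb is the price buyers pay.
Supply in terms of Pb becomes Qs = -417 + 5(Pb + 55) = -142 + 5Pb. Setting this equal to demand: 683 - 6Pb = -142 + 5Pb, so Pb = 75.
Sellers receive Ps = 75 + 55 = 130; Q' = 683 − 6·75 = 233.

Q' = 233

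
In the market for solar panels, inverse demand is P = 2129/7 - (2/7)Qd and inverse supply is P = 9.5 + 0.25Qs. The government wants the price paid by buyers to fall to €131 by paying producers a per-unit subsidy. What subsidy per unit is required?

Required subsidy s = €30 per unit

At a buyer price of 131, quantity demanded is 1064.5 − 3.5·131 = 606.
Sellers supply 606 only when they receive Ps = 9.5 + 0.25·606 = 161.
s = Ps − Pb = 161 − 131 = 30.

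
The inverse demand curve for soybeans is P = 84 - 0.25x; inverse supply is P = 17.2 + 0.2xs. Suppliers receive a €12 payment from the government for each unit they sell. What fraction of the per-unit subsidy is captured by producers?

Producer share = 4/9

Pre-subsidy: 84 - 0.25x = 17.2 + 0.2x gives x* = 1336/9 and P* = 422/9.
With the subsidy, sellers receive Ps = Pb + 12 for each unit, where Pb is the price buyers pay.
On the curves, Pb = 84 - 0.25x and Ps = 17.2 + 0.2x; the wedge Ps − Pb = 12 gives 17.2 + 0.2x − (84 - 0.25x) = 12, so x' = 1576/9.
Then Pb = 84 − 0.25·(1576/9) = 362/9 and Ps = 17.2 + 0.2·(1576/9) = 470/9.
Buyers' price falls by P* − Pb = 422/9 − 362/9 = 20/3; sellers' price rises by Ps − P* = 470/9 − 422/9 = 16/3.
So producers capture (16/3)/12 = 4/9 of each unit of subsidy.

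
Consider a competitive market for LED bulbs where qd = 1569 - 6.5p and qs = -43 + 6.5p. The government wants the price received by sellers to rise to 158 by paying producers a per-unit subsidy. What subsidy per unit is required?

At a seller price of 158, quantity supplied is -43 + 6.5·158 = 984.
Buyers absorb 984 only when they pay pb with 1569 − 6.5·pb = 984, i.e. pb = 90.
s = ps − pb = 158 − 90 = 68.

Required subsidy s = 68 per unit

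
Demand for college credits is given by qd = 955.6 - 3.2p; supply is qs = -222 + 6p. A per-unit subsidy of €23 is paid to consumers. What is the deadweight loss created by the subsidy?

Deadweight loss = €552

Pre-subsidy: 955.6 - 3.2p = -222 + 6p gives p* = 128, q* = 546.
With the rebate, buyers effectively pay pb = ps − 23, where ps is the price sellers receive.
Demand in terms of ps becomes qd = 955.6 − 3.2(ps − 23) = 1029.2 - 3.2ps. Setting this equal to supply: 1029.2 - 3.2ps = -222 + 6ps, so ps = 136.
Buyers pay pb = 136 − 23 = 113; q' = -222 + 6·136 = 594.
The subsidy expands output by 594 − 546 = 48 past the efficient level; on those units the gap between marginal cost and willingness to pay runs from 0 up to 23.
DWL = ½ × 23 × 48 = 552.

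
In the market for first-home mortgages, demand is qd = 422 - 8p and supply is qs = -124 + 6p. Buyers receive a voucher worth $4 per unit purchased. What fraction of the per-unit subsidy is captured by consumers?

Pre-subsidy: 422 - 8p = -124 + 6p gives p* = 39, q* = 110.
With the rebate, buyers effectively pay pb = ps − 4, where ps is the price sellers receive.
Demand in terms of ps becomes qd = 422 − 8(ps − 4) = 454 - 8ps. Setting this equal to supply: 454 - 8ps = -124 + 6ps, so ps = 289/7.
Buyers pay pb = 289/7 − 4 = 261/7; q' = -124 + 6·(289/7) = 866/7.
Buyers' price falls by p* − pb = 39 − 261/7 = 12/7; sellers' price rises by ps − p* = 289/7 − 39 = 16/7.
So consumers capture (12/7)/4 = 3/7 of each unit of subsidy.

Consumer share = 3/7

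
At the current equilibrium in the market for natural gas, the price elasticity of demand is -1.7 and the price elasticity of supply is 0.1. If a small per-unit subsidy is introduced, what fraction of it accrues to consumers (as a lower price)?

For a small subsidy around the equilibrium, the benefit split depends on the relative slopes, which at a point are proportional to the elasticities.
Buyer share = εs/(εs + |εd|) = 0.1/(0.1 + 1.7) = 1/18; seller share = |εd|/(εs + |εd|) = 17/18.

Consumer share = 1/18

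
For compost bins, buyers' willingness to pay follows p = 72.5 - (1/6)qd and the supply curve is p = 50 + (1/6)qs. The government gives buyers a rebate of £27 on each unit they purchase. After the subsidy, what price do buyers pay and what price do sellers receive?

Buyers pay £47.75; sellers receive £74.75

Pre-subsidy: 72.5 - (1/6)q = 50 + (1/6)q gives q* = 67.5 and p* = 61.25.
With the rebate, buyers effectively pay pb = ps − 27, where ps is the price sellers receive.
On the curves, pb = 72.5 - (1/6)q and ps = 50 + (1/6)q; the wedge ps − pb = 27 gives 50 + (1/6)q − (72.5 - (1/6)q) = 27, so q' = 148.5.
Then pb = 72.5 − (1/6)·148.5 = 47.75 and ps = 50 + (1/6)·148.5 = 74.75.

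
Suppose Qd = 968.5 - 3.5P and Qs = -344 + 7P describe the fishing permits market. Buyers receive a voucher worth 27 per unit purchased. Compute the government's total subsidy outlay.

Pre-subsidy: 968.5 - 3.5P = -344 + 7P gives P* = 125, Q* = 531.
With the rebate, buyers effectively pay Pb = Ps − 27, where Ps is the price sellers receive.
Demand in terms of Ps becomes Qd = 968.5 − 3.5(Ps − 27) = 1063 - 3.5Ps. Setting this equal to supply: 1063 - 3.5Ps = -344 + 7Ps, so Ps = 134.
Buyers pay Pb = 134 − 27 = 107; Q' = -344 + 7·134 = 594.
Government outlay = subsidy × quantity = 27 × 594 = 16038.

Government cost = 16038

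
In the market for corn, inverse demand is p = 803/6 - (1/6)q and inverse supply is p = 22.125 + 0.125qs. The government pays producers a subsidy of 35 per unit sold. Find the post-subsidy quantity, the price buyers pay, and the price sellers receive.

q' = 503; buyers pay 50; sellers receive 85

Pre-subsidy: 803/6 - (1/6)q = 22.125 + 0.125q gives q* = 383 and p* = 70.
With the subsidy, sellers receive ps = pb + 35 for each unit, where pb is the price buyers pay.
On the curves, pb = 803/6 - (1/6)q and ps = 22.125 + 0.125q; the wedge ps − pb = 35 gives 22.125 + 0.125q − (803/6 - (1/6)q) = 35, so q' = 503.
Then pb = 803/6 − (1/6)·503 = 50 and ps = 22.125 + 0.125·503 = 85.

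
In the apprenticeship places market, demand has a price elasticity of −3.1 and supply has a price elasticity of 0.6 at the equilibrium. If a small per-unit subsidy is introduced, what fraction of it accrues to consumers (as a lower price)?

Consumer share = 6/37

For a small subsidy around the equilibrium, the benefit split depends on the relative slopes, which at a point are proportional to the elasticities.
Buyer share = εs/(εs + |εd|) = 0.6/(0.6 + 3.1) = 6/37; seller share = |εd|/(εs + |εd|) = 31/37.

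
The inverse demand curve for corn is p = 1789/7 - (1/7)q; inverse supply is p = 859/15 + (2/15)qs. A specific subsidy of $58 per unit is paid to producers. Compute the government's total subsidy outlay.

Government cost = $53824

Pre-subsidy: 1789/7 - (1/7)q = 859/15 + (2/15)q gives q* = 718 and p* = 153.
With the subsidy, sellers receive ps = pb + 58 for each unit, where pb is the price buyers pay.
On the curves, pb = 1789/7 - (1/7)q and ps = 859/15 + (2/15)q; the wedge ps − pb = 58 gives 859/15 + (2/15)q − (1789/7 - (1/7)q) = 58, so q' = 928.
Then pb = 1789/7 − (1/7)·928 = 123 and ps = 859/15 + (2/15)·928 = 181.
Government outlay = subsidy × quantity = 58 × 928 = 53824.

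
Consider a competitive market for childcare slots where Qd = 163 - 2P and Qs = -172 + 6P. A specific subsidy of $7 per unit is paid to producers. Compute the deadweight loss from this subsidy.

Deadweight loss = $36.75

Pre-subsidy: 163 - 2P = -172 + 6P gives P* = 41.875, Q* = 79.25.
With the subsidy, sellers receive Ps = Pb + 7 for each unit, where Pb is the price buyers pay.
Supply in terms of Pb becomes Qs = -172 + 6(Pb + 7) = -130 + 6Pb. Setting this equal to demand: 163 - 2Pb = -130 + 6Pb, so Pb = 36.625.
Sellers receive Ps = 36.625 + 7 = 43.625; Q' = 163 − 2·36.625 = 89.75.
The subsidy expands output by 89.75 − 79.25 = 10.5 past the efficient level; on those units the gap between marginal cost and willingness to pay runs from 0 up to 7.
DWL = ½ × 7 × 10.5 = 36.75.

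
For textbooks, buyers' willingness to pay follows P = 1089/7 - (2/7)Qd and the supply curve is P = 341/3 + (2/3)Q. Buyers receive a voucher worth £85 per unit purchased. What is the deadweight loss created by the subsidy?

Pre-subsidy: 1089/7 - (2/7)Q = 341/3 + (2/3)Q gives Q* = 44 and P* = 143.
With the rebate, buyers effectively pay Pb = Ps − 85, where Ps is the price sellers receive.
On the curves, Pb = 1089/7 - (2/7)Q and Ps = 341/3 + (2/3)Q; the wedge Ps − Pb = 85 gives 341/3 + (2/3)Q − (1089/7 - (2/7)Q) = 85, so Q' = 133.25.
Then Pb = 1089/7 − (2/7)·133.25 = 117.5 and Ps = 341/3 + (2/3)·133.25 = 202.5.
The subsidy expands output by 133.25 − 44 = 89.25 past the efficient level; on those units the gap between marginal cost and willingness to pay runs from 0 up to 85.
DWL = ½ × 85 × 89.25 = 3793.125.

Deadweight loss = £3793.125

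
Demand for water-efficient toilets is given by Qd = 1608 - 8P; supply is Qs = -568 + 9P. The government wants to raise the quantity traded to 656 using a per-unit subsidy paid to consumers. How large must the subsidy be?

At Q = 656, invert demand for the buyer price: Pb = (1608 − 656)/8 = 119; invert supply for the seller price: Ps = (656 − (-568))/9 = 136.
The subsidy must fill the gap: s = Ps − Pb = 136 − 119 = 17.

Required subsidy s = 17 per unit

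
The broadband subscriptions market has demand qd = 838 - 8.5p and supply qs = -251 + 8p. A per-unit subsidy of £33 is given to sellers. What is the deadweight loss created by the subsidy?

Deadweight loss = £2244

Pre-subsidy: 838 - 8.5p = -251 + 8p gives p* = 66, q* = 277.
With the subsidy, sellers receive ps = pb + 33 for each unit, where pb is the price buyers pay.
Supply in terms of pb becomes qs = -251 + 8(pb + 33) = 13 + 8pb. Setting this equal to demand: 838 - 8.5pb = 13 + 8pb, so pb = 50.
Sellers receive ps = 50 + 33 = 83; q' = 838 − 8.5·50 = 413.
The subsidy expands output by 413 − 277 = 136 past the efficient level; on those units the gap between marginal cost and willingness to pay runs from 0 up to 33.
DWL = ½ × 33 × 136 = 2244.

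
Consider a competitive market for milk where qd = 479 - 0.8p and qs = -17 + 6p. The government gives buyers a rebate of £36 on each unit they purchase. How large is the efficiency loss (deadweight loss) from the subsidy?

Pre-subsidy: 479 - 0.8p = -17 + 6p gives p* = 1240/17, q* = 7151/17.
With the rebate, buyers effectively pay pb = ps − 36, where ps is the price sellers receive.
Demand in terms of ps becomes qd = 479 − 0.8(ps − 36) = 507.8 - 0.8ps. Setting this equal to supply: 507.8 - 0.8ps = -17 + 6ps, so ps = 1312/17.
Buyers pay pb = 1312/17 − 36 = 700/17; q' = -17 + 6·(1312/17) = 7583/17.
The subsidy expands output by 7583/17 − 7151/17 = 432/17 past the efficient level; on those units the gap between marginal cost and willingness to pay runs from 0 up to 36.
DWL = ½ × 36 × 432/17 = 7776/17.

Deadweight loss = 7776/17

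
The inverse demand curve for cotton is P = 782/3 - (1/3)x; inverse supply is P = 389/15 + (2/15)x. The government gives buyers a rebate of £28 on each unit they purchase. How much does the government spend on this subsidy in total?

Pre-subsidy: 782/3 - (1/3)x = 389/15 + (2/15)x gives x* = 503 and P* = 93.
With the rebate, buyers effectively pay Pb = Ps − 28, where Ps is the price sellers receive.
On the curves, Pb = 782/3 - (1/3)x and Ps = 389/15 + (2/15)x; the wedge Ps − Pb = 28 gives 389/15 + (2/15)x − (782/3 - (1/3)x) = 28, so x' = 563.
Then Pb = 782/3 − (1/3)·563 = 73 and Ps = 389/15 + (2/15)·563 = 101.
Government outlay = subsidy × quantity = 28 × 563 = 15764.

Government cost = £15764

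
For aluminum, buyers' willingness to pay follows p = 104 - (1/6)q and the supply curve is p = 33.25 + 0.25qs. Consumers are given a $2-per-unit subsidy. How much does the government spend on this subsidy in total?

Government cost = $349.2

Pre-subsidy: 104 - (1/6)q = 33.25 + 0.25q gives q* = 169.8 and p* = 75.7.
With the rebate, buyers effectively pay pb = ps − 2, where ps is the price sellers receive.
On the curves, pb = 104 - (1/6)q and ps = 33.25 + 0.25q; the wedge ps − pb = 2 gives 33.25 + 0.25q − (104 - (1/6)q) = 2, so q' = 174.6.
Then pb = 104 − (1/6)·174.6 = 74.9 and ps = 33.25 + 0.25·174.6 = 76.9.
Government outlay = subsidy × quantity = 2 × 174.6 = 349.2.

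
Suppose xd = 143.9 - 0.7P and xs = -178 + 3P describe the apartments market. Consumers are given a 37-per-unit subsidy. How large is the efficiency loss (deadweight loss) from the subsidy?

Pre-subsidy: 143.9 - 0.7P = -178 + 3P gives P* = 87, x* = 83.
With the rebate, buyers effectively pay Pb = Ps − 37, where Ps is the price sellers receive.
Demand in terms of Ps becomes xd = 143.9 − 0.7(Ps − 37) = 169.8 - 0.7Ps. Setting this equal to supply: 169.8 - 0.7Ps = -178 + 3Ps, so Ps = 94.
Buyers pay Pb = 94 − 37 = 57; x' = -178 + 3·94 = 104.
The subsidy expands output by 104 − 83 = 21 past the efficient level; on those units the gap between marginal cost and willingness to pay runs from 0 up to 37.
DWL = ½ × 37 × 21 = 388.5.

Deadweight loss = 388.5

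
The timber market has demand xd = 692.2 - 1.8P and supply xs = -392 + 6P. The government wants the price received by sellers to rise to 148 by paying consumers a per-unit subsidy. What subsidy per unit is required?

Required subsidy s = 39 per unit

At a seller price of 148, quantity supplied is -392 + 6·148 = 496.
Buyers absorb 496 only when they pay Pb with 692.2 − 1.8·Pb = 496, i.e. Pb = 109.
s = Ps − Pb = 148 − 109 = 39.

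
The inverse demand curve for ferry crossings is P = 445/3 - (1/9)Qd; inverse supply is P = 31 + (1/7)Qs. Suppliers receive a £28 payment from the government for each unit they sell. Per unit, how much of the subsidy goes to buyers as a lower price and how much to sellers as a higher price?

Pre-subsidy: 445/3 - (1/9)Q = 31 + (1/7)Q gives Q* = 462 and P* = 97.
With the subsidy, sellers receive Ps = Pb + 28 for each unit, where Pb is the price buyers pay.
On the curves, Pb = 445/3 - (1/9)Q and Ps = 31 + (1/7)Q; the wedge Ps − Pb = 28 gives 31 + (1/7)Q − (445/3 - (1/9)Q) = 28, so Q' = 572.25.
Then Pb = 445/3 − (1/9)·572.25 = 84.75 and Ps = 31 + (1/7)·572.25 = 112.75.
Buyers' price falls by P* − Pb = 97 − 84.75 = 12.25; sellers' price rises by Ps − P* = 112.75 − 97 = 15.75.

Buyers gain £12.25 per unit; sellers gain £15.75 per unit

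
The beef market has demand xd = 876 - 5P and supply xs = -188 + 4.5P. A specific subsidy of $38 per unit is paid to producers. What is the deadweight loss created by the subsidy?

Pre-subsidy: 876 - 5P = -188 + 4.5P gives P* = 112, x* = 316.
With the subsidy, sellers receive Ps = Pb + 38 for each unit, where Pb is the price buyers pay.
Supply in terms of Pb becomes xs = -188 + 4.5(Pb + 38) = -17 + 4.5Pb. Setting this equal to demand: 876 - 5Pb = -17 + 4.5Pb, so Pb = 94.
Sellers receive Ps = 94 + 38 = 132; x' = 876 − 5·94 = 406.
The subsidy expands output by 406 − 316 = 90 past the efficient level; on those units the gap between marginal cost and willingness to pay runs from 0 up to 38.
DWL = ½ × 38 × 90 = 1710.

Deadweight loss = $1710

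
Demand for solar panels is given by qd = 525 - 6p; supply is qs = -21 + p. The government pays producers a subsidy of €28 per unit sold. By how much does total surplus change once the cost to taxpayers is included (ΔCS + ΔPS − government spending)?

Net change in total surplus = -€336

Pre-subsidy: 525 - 6p = -21 + p gives p* = 78, q* = 57.
With the subsidy, sellers receive ps = pb + 28 for each unit, where pb is the price buyers pay.
Supply in terms of pb becomes qs = -21 + 1(pb + 28) = 7 + pb. Setting this equal to demand: 525 - 6pb = 7 + pb, so pb = 74.
Sellers receive ps = 74 + 28 = 102; q' = 525 − 6·74 = 81.
ΔCS = ½(57 + 81)(78 − 74) = 276; ΔPS = ½(57 + 81)(102 − 78) = 1656.
Government spending = 28 × 81 = 2268.
Net change = 276 + 1656 − 2268 = -336. The loss equals the DWL triangle ½·28·24.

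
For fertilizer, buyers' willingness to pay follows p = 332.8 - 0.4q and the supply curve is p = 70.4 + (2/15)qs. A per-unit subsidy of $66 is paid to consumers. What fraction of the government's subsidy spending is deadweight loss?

Pre-subsidy: 332.8 - 0.4q = 70.4 + (2/15)q gives q* = 492 and p* = 136.
With the rebate, buyers effectively pay pb = ps − 66, where ps is the price sellers receive.
On the curves, pb = 332.8 - 0.4q and ps = 70.4 + (2/15)q; the wedge ps − pb = 66 gives 70.4 + (2/15)q − (332.8 - 0.4q) = 66, so q' = 615.75.
Then pb = 332.8 − 0.4·615.75 = 86.5 and ps = 70.4 + (2/15)·615.75 = 152.5.
ΔCS = ½(492 + 615.75)(136 − 86.5) = 27416.8125; ΔPS = ½(492 + 615.75)(152.5 − 136) = 9138.9375.
Government spending = 66 × 615.75 = 40639.5.
DWL = ½ × 66 × (615.75 − 492) = 4083.75; fraction = 4083.75 / 40639.5 = 165/1642.

DWL / government spending = 165/1642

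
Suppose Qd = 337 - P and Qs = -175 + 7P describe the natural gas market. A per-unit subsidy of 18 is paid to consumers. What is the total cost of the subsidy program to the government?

Government cost = 5197.5

Pre-subsidy: 337 - P = -175 + 7P gives P* = 64, Q* = 273.
With the rebate, buyers effectively pay Pb = Ps − 18, where Ps is the price sellers receive.
Demand in terms of Ps becomes Qd = 337 − 1(Ps − 18) = 355 - Ps. Setting this equal to supply: 355 - Ps = -175 + 7Ps, so Ps = 66.25.
Buyers pay Pb = 66.25 − 18 = 48.25; Q' = -175 + 7·66.25 = 288.75.
Government outlay = subsidy × quantity = 18 × 288.75 = 5197.5.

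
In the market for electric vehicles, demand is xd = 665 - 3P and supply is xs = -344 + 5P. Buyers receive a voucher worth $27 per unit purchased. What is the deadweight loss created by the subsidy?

Pre-subsidy: 665 - 3P = -344 + 5P gives P* = 126.125, x* = 286.625.
With the rebate, buyers effectively pay Pb = Ps − 27, where Ps is the price sellers receive.
Demand in terms of Ps becomes xd = 665 − 3(Ps − 27) = 746 - 3Ps. Setting this equal to supply: 746 - 3Ps = -344 + 5Ps, so Ps = 136.25.
Buyers pay Pb = 136.25 − 27 = 109.25; x' = -344 + 5·136.25 = 337.25.
The subsidy expands output by 337.25 − 286.625 = 50.625 past the efficient level; on those units the gap between marginal cost and willingness to pay runs from 0 up to 27.
DWL = ½ × 27 × 50.625 = 683.4375.

Deadweight loss = $683.4375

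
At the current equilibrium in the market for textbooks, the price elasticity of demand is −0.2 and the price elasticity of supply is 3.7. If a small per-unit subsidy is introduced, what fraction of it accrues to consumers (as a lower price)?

For a small subsidy around the equilibrium, the benefit split depends on the relative slopes, which at a point are proportional to the elasticities.
Buyer share = εs/(εs + |εd|) = 3.7/(3.7 + 0.2) = 37/39; seller share = |εd|/(εs + |εd|) = 2/39.

Consumer share = 37/39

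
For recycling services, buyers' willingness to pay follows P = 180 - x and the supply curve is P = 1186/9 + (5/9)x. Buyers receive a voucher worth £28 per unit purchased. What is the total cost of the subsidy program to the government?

Pre-subsidy: 180 - x = 1186/9 + (5/9)x gives x* = 31 and P* = 149.
With the rebate, buyers effectively pay Pb = Ps − 28, where Ps is the price sellers receive.
On the curves, Pb = 180 - x and Ps = 1186/9 + (5/9)x; the wedge Ps − Pb = 28 gives 1186/9 + (5/9)x − (180 - x) = 28, so x' = 49.
Then Pb = 180 − 1·49 = 131 and Ps = 1186/9 + (5/9)·49 = 159.
Government outlay = subsidy × quantity = 28 × 49 = 1372.

Government cost = £1372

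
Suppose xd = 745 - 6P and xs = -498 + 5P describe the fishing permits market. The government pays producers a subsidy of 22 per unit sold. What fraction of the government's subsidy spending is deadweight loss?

DWL / government spending = 30/127

Pre-subsidy: 745 - 6P = -498 + 5P gives P* = 113, x* = 67.
With the subsidy, sellers receive Ps = Pb + 22 for each unit, where Pb is the price buyers pay.
Supply in terms of Pb becomes xs = -498 + 5(Pb + 22) = -388 + 5Pb. Setting this equal to demand: 745 - 6Pb = -388 + 5Pb, so Pb = 103.
Sellers receive Ps = 103 + 22 = 125; x' = 745 − 6·103 = 127.
ΔCS = ½(67 + 127)(113 − 103) = 970; ΔPS = ½(67 + 127)(125 − 113) = 1164.
Government spending = 22 × 127 = 2794.
DWL = ½ × 22 × (127 − 67) = 660; fraction = 660 / 2794 = 30/127.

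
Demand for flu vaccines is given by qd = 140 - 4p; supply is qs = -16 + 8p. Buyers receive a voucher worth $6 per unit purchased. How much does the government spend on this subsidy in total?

Pre-subsidy: 140 - 4p = -16 + 8p gives p* = 13, q* = 88.
With the rebate, buyers effectively pay pb = ps − 6, where ps is the price sellers receive.
Demand in terms of ps becomes qd = 140 − 4(ps − 6) = 164 - 4ps. Setting this equal to supply: 164 - 4ps = -16 + 8ps, so ps = 15.
Buyers pay pb = 15 − 6 = 9; q' = -16 + 8·15 = 104.
Government outlay = subsidy × quantity = 6 × 104 = 624.

Government cost = $624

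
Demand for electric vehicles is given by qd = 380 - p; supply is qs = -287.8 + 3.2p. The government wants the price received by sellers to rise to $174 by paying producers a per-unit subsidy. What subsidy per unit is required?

Required subsidy s = $63 per unit

At a seller price of 174, quantity supplied is -287.8 + 3.2·174 = 269.
Buyers absorb 269 only when they pay pb with 380 − 1·pb = 269, i.e. pb = 111.
s = ps − pb = 174 − 111 = 63.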